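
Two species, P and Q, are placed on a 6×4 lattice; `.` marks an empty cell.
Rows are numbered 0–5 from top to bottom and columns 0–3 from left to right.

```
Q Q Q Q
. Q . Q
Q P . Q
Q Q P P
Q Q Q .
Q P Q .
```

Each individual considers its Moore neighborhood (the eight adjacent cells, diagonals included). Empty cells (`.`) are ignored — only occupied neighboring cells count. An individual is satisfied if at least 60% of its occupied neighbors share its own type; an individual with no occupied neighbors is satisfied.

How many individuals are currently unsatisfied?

6

(0,0)Q 2/2 ok
(0,1)Q 3/3 ok
(0,2)Q 4/4 ok
(0,3)Q 2/2 ok
(1,1)Q 4/5 ok
(1,3)Q 3/3 ok
(2,0)Q 3/4 ok
(2,1)P 1/5 unhappy
(2,3)Q 1/3 unhappy
(3,0)Q 4/5 ok
(3,1)Q 5/7 ok
(3,2)P 2/6 unhappy
(3,3)P 1/3 unhappy
(4,0)Q 4/5 ok
(4,1)Q 6/8 ok
(4,2)Q 3/6 unhappy
(5,0)Q 2/3 ok
(5,1)P 0/5 unhappy
(5,2)Q 2/3 ok
Unsatisfied: (2,1), (2,3), (3,2), (3,3), (4,2), (5,1) — 6 in total.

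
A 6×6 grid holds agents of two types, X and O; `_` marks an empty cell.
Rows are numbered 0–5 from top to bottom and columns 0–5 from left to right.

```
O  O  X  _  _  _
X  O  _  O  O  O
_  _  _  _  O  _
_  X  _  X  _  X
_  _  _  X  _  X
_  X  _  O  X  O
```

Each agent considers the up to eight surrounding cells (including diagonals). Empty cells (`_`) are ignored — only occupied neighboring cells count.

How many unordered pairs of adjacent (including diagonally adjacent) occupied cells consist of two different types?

12

Scan each occupied cell's neighbors to the right and below (and the two forward diagonals) so each pair is counted once.
Row 0: O(0,0)–O(0,1)= O(0,0)–X(1,0)≠ O(0,0)–O(1,1)= O(0,1)–X(0,2)≠ O(0,1)–O(1,1)= O(0,1)–X(1,0)≠ X(0,2)–O(1,3)≠ X(0,2)–O(1,1)≠  → 5/8 unlike.
Row 1: X(1,0)–O(1,1)≠ O(1,3)–O(1,4)= O(1,3)–O(2,4)= O(1,4)–O(1,5)= O(1,4)–O(2,4)= O(1,5)–O(2,4)=  → 1/6 unlike.
Row 2: O(2,4)–X(3,5)≠ O(2,4)–X(3,3)≠  → 2/2 unlike.
Row 3: X(3,3)–X(4,3)= X(3,5)–X(4,5)=  → 0/2 unlike.
Row 4: X(4,3)–O(5,3)≠ X(4,3)–X(5,4)= X(4,5)–O(5,5)≠ X(4,5)–X(5,4)=  → 2/4 unlike.
Row 5: O(5,3)–X(5,4)≠ X(5,4)–O(5,5)≠  → 2/2 unlike.
Total adjacent occupied pairs: 24; unlike-type pairs: 12.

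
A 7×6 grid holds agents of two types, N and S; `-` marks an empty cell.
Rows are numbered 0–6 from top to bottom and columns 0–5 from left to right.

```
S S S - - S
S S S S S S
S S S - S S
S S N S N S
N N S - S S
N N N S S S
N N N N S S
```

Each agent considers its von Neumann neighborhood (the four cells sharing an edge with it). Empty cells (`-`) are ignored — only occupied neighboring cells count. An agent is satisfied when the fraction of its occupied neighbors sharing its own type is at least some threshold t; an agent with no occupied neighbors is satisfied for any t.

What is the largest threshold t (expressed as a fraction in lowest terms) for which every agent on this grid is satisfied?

0/1

Row 0: (0,0)S 2/2 · (0,1)S 3/3 · (0,2)S 2/2 · (0,5)S 1/1
Row 1: (1,0)S 3/3 · (1,1)S 4/4 · (1,2)S 4/4 · (1,3)S 2/2 · (1,4)S 3/3 · (1,5)S 3/3
Row 2: (2,0)S 3/3 · (2,1)S 4/4 · (2,2)S 2/3 · (2,4)S 2/3 · (2,5)S 3/3
Row 3: (3,0)S 2/3 · (3,1)S 2/4 · (3,2)N 0/4 · (3,3)S 0/2 · (3,4)N 0/4 · (3,5)S 2/3
Row 4: (4,0)N 2/3 · (4,1)N 2/4 · (4,2)S 0/3 · (4,4)S 2/3 · (4,5)S 3/3
Row 5: (5,0)N 3/3 · (5,1)N 4/4 · (5,2)N 2/4 · (5,3)S 1/3 · (5,4)S 4/4 · (5,5)S 3/3
Row 6: (6,0)N 2/2 · (6,1)N 3/3 · (6,2)N 3/3 · (6,3)N 1/3 · (6,4)S 2/3 · (6,5)S 2/2
The smallest same-type fraction is 0/4 at (3,2), which reduces to 0/1. Any threshold above that leaves this agent unsatisfied.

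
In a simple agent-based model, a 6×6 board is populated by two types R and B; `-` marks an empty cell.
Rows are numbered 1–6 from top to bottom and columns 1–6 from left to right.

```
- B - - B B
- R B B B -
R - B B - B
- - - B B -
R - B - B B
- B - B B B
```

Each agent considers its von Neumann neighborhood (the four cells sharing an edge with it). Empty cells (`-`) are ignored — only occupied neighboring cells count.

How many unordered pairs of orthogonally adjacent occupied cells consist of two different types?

2

Scan each occupied cell's neighbors to the right and below so each pair is counted once.
Row 1: B(1,2)–R(2,2)≠ B(1,5)–B(1,6)= B(1,5)–B(2,5)=  → 1/3 unlike.
Row 2: R(2,2)–B(2,3)≠ B(2,3)–B(2,4)= B(2,3)–B(3,3)= B(2,4)–B(2,5)= B(2,4)–B(3,4)=  → 1/5 unlike.
Row 3: B(3,3)–B(3,4)= B(3,4)–B(4,4)=  → 0/2 unlike.
Row 4: B(4,4)–B(4,5)= B(4,5)–B(5,5)=  → 0/2 unlike.
Row 5: B(5,5)–B(5,6)= B(5,5)–B(6,5)= B(5,6)–B(6,6)=  → 0/3 unlike.
Row 6: B(6,4)–B(6,5)= B(6,5)–B(6,6)=  → 0/2 unlike.
Total adjacent occupied pairs: 17; unlike-type pairs: 2.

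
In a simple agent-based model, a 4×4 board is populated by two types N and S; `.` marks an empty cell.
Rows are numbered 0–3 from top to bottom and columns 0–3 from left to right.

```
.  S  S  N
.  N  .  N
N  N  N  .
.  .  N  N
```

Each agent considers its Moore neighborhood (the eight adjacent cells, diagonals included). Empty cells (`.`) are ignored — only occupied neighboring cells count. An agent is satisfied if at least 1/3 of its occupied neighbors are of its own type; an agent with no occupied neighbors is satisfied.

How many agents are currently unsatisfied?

1

(0,1)S 1/2 ✓
(0,2)S 1/4 ✗
(0,3)N 1/2 ✓
(1,1)N 3/5 ✓
(1,3)N 2/3 ✓
(2,0)N 2/2 ✓
(2,1)N 4/4 ✓
(2,2)N 5/5 ✓
(3,2)N 3/3 ✓
(3,3)N 2/2 ✓
Unsatisfied: (0,2) — 1 in total.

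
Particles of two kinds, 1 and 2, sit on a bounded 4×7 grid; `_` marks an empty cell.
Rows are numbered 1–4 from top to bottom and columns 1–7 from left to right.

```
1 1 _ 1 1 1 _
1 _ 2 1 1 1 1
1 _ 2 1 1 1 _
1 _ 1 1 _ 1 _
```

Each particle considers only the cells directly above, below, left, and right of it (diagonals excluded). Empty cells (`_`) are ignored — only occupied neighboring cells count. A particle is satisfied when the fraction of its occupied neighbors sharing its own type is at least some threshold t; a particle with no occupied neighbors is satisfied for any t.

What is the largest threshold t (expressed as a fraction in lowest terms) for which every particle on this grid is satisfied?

1/3

Row 1: (1,1)1 2/2 · (1,2)1 1/1 · (1,4)1 2/2 · (1,5)1 3/3 · (1,6)1 2/2
Row 2: (2,1)1 2/2 · (2,3)2 1/2 · (2,4)1 3/4 · (2,5)1 4/4 · (2,6)1 4/4 · (2,7)1 1/1
Row 3: (3,1)1 2/2 · (3,3)2 1/3 · (3,4)1 3/4 · (3,5)1 3/3 · (3,6)1 3/3
Row 4: (4,1)1 1/1 · (4,3)1 1/2 · (4,4)1 2/2 · (4,6)1 1/1
The smallest same-type fraction is 1/3 at (3,3), which reduces to 1/3. Any threshold above that leaves this particle unsatisfied.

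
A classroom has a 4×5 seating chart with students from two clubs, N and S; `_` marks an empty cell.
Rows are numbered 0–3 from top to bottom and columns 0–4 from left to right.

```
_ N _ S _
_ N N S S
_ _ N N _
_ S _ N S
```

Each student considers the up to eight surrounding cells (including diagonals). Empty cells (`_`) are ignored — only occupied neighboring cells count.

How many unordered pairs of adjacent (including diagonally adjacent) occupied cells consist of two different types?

Scan each occupied cell's neighbors to the right and below (and the two forward diagonals) so each pair is counted once.
Row 0: N(0,1)–N(1,1)= N(0,1)–N(1,2)= S(0,3)–S(1,3)= S(0,3)–S(1,4)= S(0,3)–N(1,2)≠  → 1/5 unlike.
Row 1: N(1,1)–N(1,2)= N(1,1)–N(2,2)= N(1,2)–S(1,3)≠ N(1,2)–N(2,2)= N(1,2)–N(2,3)= S(1,3)–S(1,4)= S(1,3)–N(2,3)≠ S(1,3)–N(2,2)≠ S(1,4)–N(2,3)≠  → 4/9 unlike.
Row 2: N(2,2)–N(2,3)= N(2,2)–N(3,3)= N(2,2)–S(3,1)≠ N(2,3)–N(3,3)= N(2,3)–S(3,4)≠  → 2/5 unlike.
Row 3: N(3,3)–S(3,4)≠  → 1/1 unlike.
Total adjacent occupied pairs: 20; unlike-type pairs: 8.

8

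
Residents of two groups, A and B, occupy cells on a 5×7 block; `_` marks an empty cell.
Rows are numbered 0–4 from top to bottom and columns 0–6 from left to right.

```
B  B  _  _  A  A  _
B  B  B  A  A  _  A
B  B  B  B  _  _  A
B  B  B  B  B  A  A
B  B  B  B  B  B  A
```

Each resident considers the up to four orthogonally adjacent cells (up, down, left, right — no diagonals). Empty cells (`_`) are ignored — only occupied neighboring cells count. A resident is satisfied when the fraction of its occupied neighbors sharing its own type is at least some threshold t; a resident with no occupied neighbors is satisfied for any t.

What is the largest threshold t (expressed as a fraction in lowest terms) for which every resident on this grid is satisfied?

(0,0)B 2/2
(0,1)B 2/2
(0,4)A 2/2
(0,5)A 1/1
(1,0)B 3/3
(1,1)B 4/4
(1,2)B 2/3
(1,3)A 1/3
(1,4)A 2/2
(1,6)A 1/1
(2,0)B 3/3
(2,1)B 4/4
(2,2)B 4/4
(2,3)B 2/3
(2,6)A 2/2
(3,0)B 3/3
(3,1)B 4/4
(3,2)B 4/4
(3,3)B 4/4
(3,4)B 2/3
(3,5)A 1/3
(3,6)A 3/3
(4,0)B 2/2
(4,1)B 3/3
(4,2)B 3/3
(4,3)B 3/3
(4,4)B 3/3
(4,5)B 1/3
(4,6)A 1/2
The smallest same-type fraction is 1/3 at (1,3), which reduces to 1/3. Any threshold above that leaves this resident unsatisfied.

1/3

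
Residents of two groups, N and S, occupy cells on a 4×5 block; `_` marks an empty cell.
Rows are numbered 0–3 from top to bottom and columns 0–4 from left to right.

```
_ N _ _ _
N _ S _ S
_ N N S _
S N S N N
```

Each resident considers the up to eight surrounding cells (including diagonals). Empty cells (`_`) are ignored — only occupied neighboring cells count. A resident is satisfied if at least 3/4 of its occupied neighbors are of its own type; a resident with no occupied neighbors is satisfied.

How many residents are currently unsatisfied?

10

(0,1)N 1/2 unhappy
(1,0)N 2/2 ok
(1,2)S 1/4 unhappy
(1,4)S 1/1 ok
(2,1)N 3/6 unhappy
(2,2)N 3/6 unhappy
(2,3)S 3/6 unhappy
(3,0)S 0/2 unhappy
(3,1)N 2/4 unhappy
(3,2)S 1/5 unhappy
(3,3)N 2/4 unhappy
(3,4)N 1/2 unhappy
Unsatisfied: (0,1), (1,2), (2,1), (2,2), (2,3), (3,0), (3,1), (3,2), (3,3), (3,4) — 10 in total.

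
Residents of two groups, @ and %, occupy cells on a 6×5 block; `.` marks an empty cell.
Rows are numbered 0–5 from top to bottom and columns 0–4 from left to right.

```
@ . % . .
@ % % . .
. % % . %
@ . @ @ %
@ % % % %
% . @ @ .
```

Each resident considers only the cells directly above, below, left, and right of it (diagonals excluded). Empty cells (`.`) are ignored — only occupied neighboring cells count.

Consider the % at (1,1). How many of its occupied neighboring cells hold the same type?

Occupied neighbors of (1,1): (2,1)=%, (1,0)=@, (1,2)=%.
Same type (%): 2 of 3.

2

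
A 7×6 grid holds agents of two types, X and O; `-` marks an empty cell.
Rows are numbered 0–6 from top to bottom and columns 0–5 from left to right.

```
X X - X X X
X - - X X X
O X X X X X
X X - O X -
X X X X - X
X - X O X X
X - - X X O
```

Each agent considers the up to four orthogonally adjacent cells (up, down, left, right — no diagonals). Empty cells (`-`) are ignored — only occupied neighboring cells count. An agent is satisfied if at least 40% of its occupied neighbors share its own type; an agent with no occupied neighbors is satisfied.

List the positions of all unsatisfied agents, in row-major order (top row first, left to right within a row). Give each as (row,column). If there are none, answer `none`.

(2,0), (3,3), (4,3), (5,3), (6,5)

(0,0)X 2/2 satisfied
(0,1)X 1/1 satisfied
(0,3)X 2/2 satisfied
(0,4)X 3/3 satisfied
(0,5)X 2/2 satisfied
(1,0)X 1/2 satisfied
(1,3)X 3/3 satisfied
(1,4)X 4/4 satisfied
(1,5)X 3/3 satisfied
(2,0)O 0/3 not
(2,1)X 2/3 satisfied
(2,2)X 2/2 satisfied
(2,3)X 3/4 satisfied
(2,4)X 4/4 satisfied
(2,5)X 2/2 satisfied
(3,0)X 2/3 satisfied
(3,1)X 3/3 satisfied
(3,3)O 0/3 not
(3,4)X 1/2 satisfied
(4,0)X 3/3 satisfied
(4,1)X 3/3 satisfied
(4,2)X 3/3 satisfied
(4,3)X 1/3 not
(4,5)X 1/1 satisfied
(5,0)X 2/2 satisfied
(5,2)X 1/2 satisfied
(5,3)O 0/4 not
(5,4)X 2/3 satisfied
(5,5)X 2/3 satisfied
(6,0)X 1/1 satisfied
(6,3)X 1/2 satisfied
(6,4)X 2/3 satisfied
(6,5)O 0/2 not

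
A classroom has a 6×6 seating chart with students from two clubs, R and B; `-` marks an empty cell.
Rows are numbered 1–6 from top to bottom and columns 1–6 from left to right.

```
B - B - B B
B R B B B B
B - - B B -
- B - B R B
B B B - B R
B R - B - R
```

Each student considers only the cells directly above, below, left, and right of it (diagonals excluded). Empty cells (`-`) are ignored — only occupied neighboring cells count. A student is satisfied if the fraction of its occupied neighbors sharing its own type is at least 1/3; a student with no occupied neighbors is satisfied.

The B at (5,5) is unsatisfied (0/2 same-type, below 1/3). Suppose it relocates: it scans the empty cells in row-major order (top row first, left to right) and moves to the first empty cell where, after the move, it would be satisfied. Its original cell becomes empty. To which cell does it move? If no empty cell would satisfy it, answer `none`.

Vacating (5,5). Empty cells in order:
  (1,2): 2/3 same-type → satisfied — stop here.

(1,2)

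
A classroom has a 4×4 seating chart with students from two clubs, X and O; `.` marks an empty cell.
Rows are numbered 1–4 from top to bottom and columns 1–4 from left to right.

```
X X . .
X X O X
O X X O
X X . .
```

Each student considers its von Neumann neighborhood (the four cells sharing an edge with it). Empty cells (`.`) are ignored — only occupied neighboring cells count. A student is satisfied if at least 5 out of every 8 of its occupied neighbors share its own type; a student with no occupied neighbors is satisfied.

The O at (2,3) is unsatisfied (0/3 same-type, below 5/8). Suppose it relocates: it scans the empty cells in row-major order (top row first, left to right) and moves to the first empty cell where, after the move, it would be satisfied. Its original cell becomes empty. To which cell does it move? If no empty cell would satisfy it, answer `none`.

Vacating (2,3). Empty cells in order:
  (1,3): 0/1 same-type → still unsatisfied.
  (1,4): 0/1 same-type → still unsatisfied.
  (4,3): 0/2 same-type → still unsatisfied.
  (4,4): 1/1 same-type → satisfied — stop here.

(4,4)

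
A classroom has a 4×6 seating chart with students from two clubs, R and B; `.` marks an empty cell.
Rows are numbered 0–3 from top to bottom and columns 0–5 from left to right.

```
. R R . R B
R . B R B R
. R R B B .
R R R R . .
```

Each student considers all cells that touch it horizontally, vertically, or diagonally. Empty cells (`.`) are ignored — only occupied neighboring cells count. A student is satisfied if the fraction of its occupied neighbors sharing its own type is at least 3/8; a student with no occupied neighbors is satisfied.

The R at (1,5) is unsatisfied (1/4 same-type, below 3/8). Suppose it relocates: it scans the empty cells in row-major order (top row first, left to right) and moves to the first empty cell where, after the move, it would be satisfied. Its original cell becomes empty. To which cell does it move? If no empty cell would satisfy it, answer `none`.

Vacating (1,5). Empty cells in order:
  (0,0): 2/2 same-type → satisfied — stop here.

(0,0)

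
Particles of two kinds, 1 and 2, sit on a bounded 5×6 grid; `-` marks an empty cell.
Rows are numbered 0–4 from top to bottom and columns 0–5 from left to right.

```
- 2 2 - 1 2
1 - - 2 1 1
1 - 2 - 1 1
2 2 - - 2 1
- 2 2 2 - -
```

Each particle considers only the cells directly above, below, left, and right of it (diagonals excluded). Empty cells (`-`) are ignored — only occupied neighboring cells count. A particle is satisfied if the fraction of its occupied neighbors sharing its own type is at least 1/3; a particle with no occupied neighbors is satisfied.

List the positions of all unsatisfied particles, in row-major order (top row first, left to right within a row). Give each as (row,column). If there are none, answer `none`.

(0,5), (1,3), (3,4)

Row 0: (0,1)2 1/1 ✓ · (0,2)2 1/1 ✓ · (0,4)1 1/2 ✓ · (0,5)2 0/2 ✗
Row 1: (1,0)1 1/1 ✓ · (1,3)2 0/1 ✗ · (1,4)1 3/4 ✓ · (1,5)1 2/3 ✓
Row 2: (2,0)1 1/2 ✓ · (2,2)2 0/0 ✓ · (2,4)1 2/3 ✓ · (2,5)1 3/3 ✓
Row 3: (3,0)2 1/2 ✓ · (3,1)2 2/2 ✓ · (3,4)2 0/2 ✗ · (3,5)1 1/2 ✓
Row 4: (4,1)2 2/2 ✓ · (4,2)2 2/2 ✓ · (4,3)2 1/1 ✓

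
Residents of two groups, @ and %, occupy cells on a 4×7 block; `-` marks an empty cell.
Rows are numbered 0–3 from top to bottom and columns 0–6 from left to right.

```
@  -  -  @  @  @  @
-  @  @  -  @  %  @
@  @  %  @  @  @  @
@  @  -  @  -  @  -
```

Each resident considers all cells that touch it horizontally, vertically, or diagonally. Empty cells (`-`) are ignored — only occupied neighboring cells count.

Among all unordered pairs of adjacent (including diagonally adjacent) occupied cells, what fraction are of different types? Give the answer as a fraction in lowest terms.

Scan each occupied cell's neighbors to the right and below (and the two forward diagonals) so each pair is counted once.
From row 0: 3 unlike of 13 pairs (running 3/13).
From row 1: 7 unlike of 17 pairs (running 10/30).
From row 2: 4 unlike of 17 pairs (running 14/47).
From row 3: 0 unlike of 1 pairs (running 14/48).
Total adjacent occupied pairs: 48; unlike-type pairs: 14.
14/48 reduces to 7/24.

7/24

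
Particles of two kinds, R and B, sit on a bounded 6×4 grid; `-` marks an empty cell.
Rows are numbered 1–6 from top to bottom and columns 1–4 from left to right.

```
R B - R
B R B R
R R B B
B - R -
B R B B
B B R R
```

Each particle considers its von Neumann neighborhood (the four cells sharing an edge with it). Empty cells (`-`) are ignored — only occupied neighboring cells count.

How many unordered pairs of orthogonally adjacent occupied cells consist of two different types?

18

Scan each occupied cell's neighbors to the right and below so each pair is counted once.
Row 1: R(1,1)–B(1,2)≠ R(1,1)–B(2,1)≠ B(1,2)–R(2,2)≠ R(1,4)–R(2,4)=  → 3/4 unlike.
Row 2: B(2,1)–R(2,2)≠ B(2,1)–R(3,1)≠ R(2,2)–B(2,3)≠ R(2,2)–R(3,2)= B(2,3)–R(2,4)≠ B(2,3)–B(3,3)= R(2,4)–B(3,4)≠  → 5/7 unlike.
Row 3: R(3,1)–R(3,2)= R(3,1)–B(4,1)≠ R(3,2)–B(3,3)≠ B(3,3)–B(3,4)= B(3,3)–R(4,3)≠  → 3/5 unlike.
Row 4: B(4,1)–B(5,1)= R(4,3)–B(5,3)≠  → 1/2 unlike.
Row 5: B(5,1)–R(5,2)≠ B(5,1)–B(6,1)= R(5,2)–B(5,3)≠ R(5,2)–B(6,2)≠ B(5,3)–B(5,4)= B(5,3)–R(6,3)≠ B(5,4)–R(6,4)≠  → 5/7 unlike.
Row 6: B(6,1)–B(6,2)= B(6,2)–R(6,3)≠ R(6,3)–R(6,4)=  → 1/3 unlike.
Total adjacent occupied pairs: 28; unlike-type pairs: 18.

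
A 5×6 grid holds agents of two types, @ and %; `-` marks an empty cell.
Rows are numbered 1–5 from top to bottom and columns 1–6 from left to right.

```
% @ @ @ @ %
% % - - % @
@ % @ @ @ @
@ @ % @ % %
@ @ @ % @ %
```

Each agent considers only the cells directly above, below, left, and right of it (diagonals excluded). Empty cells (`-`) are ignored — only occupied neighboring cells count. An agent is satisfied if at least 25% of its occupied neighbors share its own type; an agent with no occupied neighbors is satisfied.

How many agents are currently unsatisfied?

(1,1)% 1/2 satisfied
(1,2)@ 1/3 satisfied
(1,3)@ 2/2 satisfied
(1,4)@ 2/2 satisfied
(1,5)@ 1/3 satisfied
(1,6)% 0/2 not
(2,1)% 2/3 satisfied
(2,2)% 2/3 satisfied
(2,5)% 0/3 not
(2,6)@ 1/3 satisfied
(3,1)@ 1/3 satisfied
(3,2)% 1/4 satisfied
(3,3)@ 1/3 satisfied
(3,4)@ 3/3 satisfied
(3,5)@ 2/4 satisfied
(3,6)@ 2/3 satisfied
(4,1)@ 3/3 satisfied
(4,2)@ 2/4 satisfied
(4,3)% 0/4 not
(4,4)@ 1/4 satisfied
(4,5)% 1/4 satisfied
(4,6)% 2/3 satisfied
(5,1)@ 2/2 satisfied
(5,2)@ 3/3 satisfied
(5,3)@ 1/3 satisfied
(5,4)% 0/3 not
(5,5)@ 0/3 not
(5,6)% 1/2 satisfied
Unsatisfied: (1,6), (2,5), (4,3), (5,4), (5,5) — 5 in total.

5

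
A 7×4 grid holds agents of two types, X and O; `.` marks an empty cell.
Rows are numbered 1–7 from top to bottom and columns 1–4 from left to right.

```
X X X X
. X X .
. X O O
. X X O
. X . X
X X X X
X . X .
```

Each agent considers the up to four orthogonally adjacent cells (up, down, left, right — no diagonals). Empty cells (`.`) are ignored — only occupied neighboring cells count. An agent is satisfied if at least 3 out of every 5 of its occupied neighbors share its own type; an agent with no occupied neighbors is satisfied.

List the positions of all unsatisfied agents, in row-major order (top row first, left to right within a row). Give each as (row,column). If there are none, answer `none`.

(3,3), (4,3), (4,4), (5,4)

(1,1)X 1/1 ✓
(1,2)X 3/3 ✓
(1,3)X 3/3 ✓
(1,4)X 1/1 ✓
(2,2)X 3/3 ✓
(2,3)X 2/3 ✓
(3,2)X 2/3 ✓
(3,3)O 1/4 ✗
(3,4)O 2/2 ✓
(4,2)X 3/3 ✓
(4,3)X 1/3 ✗
(4,4)O 1/3 ✗
(5,2)X 2/2 ✓
(5,4)X 1/2 ✗
(6,1)X 2/2 ✓
(6,2)X 3/3 ✓
(6,3)X 3/3 ✓
(6,4)X 2/2 ✓
(7,1)X 1/1 ✓
(7,3)X 1/1 ✓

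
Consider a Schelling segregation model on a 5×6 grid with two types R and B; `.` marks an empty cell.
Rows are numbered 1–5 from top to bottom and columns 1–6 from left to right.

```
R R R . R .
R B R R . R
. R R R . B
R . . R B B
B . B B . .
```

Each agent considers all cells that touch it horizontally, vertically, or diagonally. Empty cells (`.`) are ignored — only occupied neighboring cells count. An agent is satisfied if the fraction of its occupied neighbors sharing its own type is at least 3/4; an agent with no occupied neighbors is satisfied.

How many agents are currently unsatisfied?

10

(1,1)R 2/3 unhappy
(1,2)R 4/5 ok
(1,3)R 3/4 ok
(1,5)R 2/2 ok
(2,1)R 3/4 ok
(2,2)B 0/7 unhappy
(2,3)R 6/7 ok
(2,4)R 5/5 ok
(2,6)R 1/2 unhappy
(3,2)R 4/5 ok
(3,3)R 5/6 ok
(3,4)R 4/5 ok
(3,6)B 2/3 unhappy
(4,1)R 1/2 unhappy
(4,4)R 2/5 unhappy
(4,5)B 3/5 unhappy
(4,6)B 2/2 ok
(5,1)B 0/1 unhappy
(5,3)B 1/2 unhappy
(5,4)B 2/3 unhappy
Unsatisfied: (1,1), (2,2), (2,6), (3,6), (4,1), (4,4), (4,5), (5,1), (5,3), (5,4) — 10 in total.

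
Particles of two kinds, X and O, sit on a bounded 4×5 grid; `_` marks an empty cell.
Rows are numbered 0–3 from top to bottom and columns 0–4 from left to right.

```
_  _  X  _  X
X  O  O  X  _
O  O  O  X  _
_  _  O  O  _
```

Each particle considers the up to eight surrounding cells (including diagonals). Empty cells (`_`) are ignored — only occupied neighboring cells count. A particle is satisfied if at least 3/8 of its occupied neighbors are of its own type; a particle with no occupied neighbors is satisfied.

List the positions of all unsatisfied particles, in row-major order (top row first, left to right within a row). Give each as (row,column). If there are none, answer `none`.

(0,2)X 1/3 ✗
(0,4)X 1/1 ✓
(1,0)X 0/3 ✗
(1,1)O 4/6 ✓
(1,2)O 3/6 ✓
(1,3)X 3/5 ✓
(2,0)O 2/3 ✓
(2,1)O 5/6 ✓
(2,2)O 5/7 ✓
(2,3)X 1/5 ✗
(3,2)O 3/4 ✓
(3,3)O 2/3 ✓

(0,2), (1,0), (2,3)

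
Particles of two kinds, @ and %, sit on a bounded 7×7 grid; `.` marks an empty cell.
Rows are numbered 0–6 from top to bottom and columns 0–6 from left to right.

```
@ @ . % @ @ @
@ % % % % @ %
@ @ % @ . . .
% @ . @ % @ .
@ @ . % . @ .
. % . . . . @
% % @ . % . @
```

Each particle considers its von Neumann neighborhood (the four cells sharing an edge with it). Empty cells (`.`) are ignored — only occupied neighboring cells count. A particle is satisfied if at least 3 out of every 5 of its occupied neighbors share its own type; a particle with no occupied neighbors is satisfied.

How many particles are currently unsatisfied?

(0,0)@ 2/2 ok
(0,1)@ 1/2 unhappy
(0,3)% 1/2 unhappy
(0,4)@ 1/3 unhappy
(0,5)@ 3/3 ok
(0,6)@ 1/2 unhappy
(1,0)@ 2/3 ok
(1,1)% 1/4 unhappy
(1,2)% 3/3 ok
(1,3)% 3/4 ok
(1,4)% 1/3 unhappy
(1,5)@ 1/3 unhappy
(1,6)% 0/2 unhappy
(2,0)@ 2/3 ok
(2,1)@ 2/4 unhappy
(2,2)% 1/3 unhappy
(2,3)@ 1/3 unhappy
(3,0)% 0/3 unhappy
(3,1)@ 2/3 ok
(3,3)@ 1/3 unhappy
(3,4)% 0/2 unhappy
(3,5)@ 1/2 unhappy
(4,0)@ 1/2 unhappy
(4,1)@ 2/3 ok
(4,3)% 0/1 unhappy
(4,5)@ 1/1 ok
(5,1)% 1/2 unhappy
(5,6)@ 1/1 ok
(6,0)% 1/1 ok
(6,1)% 2/3 ok
(6,2)@ 0/1 unhappy
(6,4)% 0/0 ok
(6,6)@ 1/1 ok
Unsatisfied: (0,1), (0,3), (0,4), (0,6), (1,1), (1,4), (1,5), (1,6), (2,1), (2,2), (2,3), (3,0), (3,3), (3,4), (3,5), (4,0), (4,3), (5,1), (6,2) — 19 in total.

19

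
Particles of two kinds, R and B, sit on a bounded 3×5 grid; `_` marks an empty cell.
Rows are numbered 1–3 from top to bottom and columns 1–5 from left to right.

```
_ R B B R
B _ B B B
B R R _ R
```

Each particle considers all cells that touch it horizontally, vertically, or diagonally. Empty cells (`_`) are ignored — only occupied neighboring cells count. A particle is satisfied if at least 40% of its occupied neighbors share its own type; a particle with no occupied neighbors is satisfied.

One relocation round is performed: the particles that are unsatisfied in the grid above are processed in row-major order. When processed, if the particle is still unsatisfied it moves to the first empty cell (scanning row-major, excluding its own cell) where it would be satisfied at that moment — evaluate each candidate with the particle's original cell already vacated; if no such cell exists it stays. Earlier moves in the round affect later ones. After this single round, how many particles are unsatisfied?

Initially unsatisfied (in order): (1,2), (1,5), (2,1), (3,2), (3,3), (3,5).
  (1,2) → (3,4).
  (1,5): no empty cell satisfies it; stays.
  (2,1): now satisfied by earlier moves; stays.
  (3,2): no empty cell satisfies it; stays.
  (3,3): now satisfied by earlier moves; stays.
  (3,5): no empty cell satisfies it; stays.
Resulting grid:
_ _ B B R
B _ B B B
B R R R R
Unsatisfied now: (1,5), (3,2), (3,5).

3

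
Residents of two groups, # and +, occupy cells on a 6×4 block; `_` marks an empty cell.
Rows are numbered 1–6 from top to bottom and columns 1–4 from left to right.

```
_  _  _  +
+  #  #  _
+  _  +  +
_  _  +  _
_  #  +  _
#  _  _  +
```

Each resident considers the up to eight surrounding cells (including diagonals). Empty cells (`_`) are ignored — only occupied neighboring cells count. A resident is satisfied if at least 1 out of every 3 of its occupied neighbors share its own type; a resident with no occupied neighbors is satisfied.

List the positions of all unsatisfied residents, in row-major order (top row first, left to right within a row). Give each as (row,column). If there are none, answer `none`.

(1,4), (2,2), (2,3)

(1,4)+ 0/1 not
(2,1)+ 1/2 satisfied
(2,2)# 1/4 not
(2,3)# 1/4 not
(3,1)+ 1/2 satisfied
(3,3)+ 2/4 satisfied
(3,4)+ 2/3 satisfied
(4,3)+ 3/4 satisfied
(5,2)# 1/3 satisfied
(5,3)+ 2/3 satisfied
(6,1)# 1/1 satisfied
(6,4)+ 1/1 satisfied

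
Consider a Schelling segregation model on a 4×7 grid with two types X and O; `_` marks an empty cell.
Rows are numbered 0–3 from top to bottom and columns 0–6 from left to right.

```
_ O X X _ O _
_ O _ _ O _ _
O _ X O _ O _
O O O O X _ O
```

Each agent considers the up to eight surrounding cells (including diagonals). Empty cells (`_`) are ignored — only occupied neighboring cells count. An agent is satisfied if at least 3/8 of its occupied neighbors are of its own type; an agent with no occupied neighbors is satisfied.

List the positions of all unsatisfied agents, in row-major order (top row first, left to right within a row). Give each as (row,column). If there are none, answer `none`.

Row 0: (0,1)O 1/2 satisfied · (0,2)X 1/3 not · (0,3)X 1/2 satisfied · (0,5)O 1/1 satisfied
Row 1: (1,1)O 2/4 satisfied · (1,4)O 3/4 satisfied
Row 2: (2,0)O 3/3 satisfied · (2,2)X 0/5 not · (2,3)O 3/5 satisfied · (2,5)O 2/3 satisfied
Row 3: (3,0)O 2/2 satisfied · (3,1)O 3/4 satisfied · (3,2)O 3/4 satisfied · (3,3)O 2/4 satisfied · (3,4)X 0/3 not · (3,6)O 1/1 satisfied

(0,2), (2,2), (3,4)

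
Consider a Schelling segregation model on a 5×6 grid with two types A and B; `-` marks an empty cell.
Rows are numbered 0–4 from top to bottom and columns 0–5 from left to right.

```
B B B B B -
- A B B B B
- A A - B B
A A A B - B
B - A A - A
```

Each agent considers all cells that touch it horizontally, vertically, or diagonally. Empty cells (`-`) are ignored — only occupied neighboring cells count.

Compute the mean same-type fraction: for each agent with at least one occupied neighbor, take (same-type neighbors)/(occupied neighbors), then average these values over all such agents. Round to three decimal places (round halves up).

0.688

(0,0)B 1/2
(0,1)B 3/4
(0,2)B 4/5
(0,3)B 5/5
(0,4)B 4/4
(1,1)A 2/6
(1,2)B 4/7
(1,3)B 6/7
(1,4)B 6/6
(1,5)B 4/4
(2,1)A 5/6
(2,2)A 4/7
(2,4)B 6/6
(2,5)B 4/4
(3,0)A 2/3
(3,1)A 5/6
(3,2)A 5/6
(3,3)B 1/5
(3,5)B 2/3
(4,0)B 0/2
(4,2)A 3/4
(4,3)A 2/3
(4,5)A 0/1
Sum over 23 agents: 1/2 + 3/4 + 4/5 + 5/5 + 4/4 + 2/6 + 4/7 + 6/7 + 6/6 + 4/4 + 5/6 + 4/7 + 6/6 + 4/4 + 2/3 + 5/6 + 5/6 + 1/5 + 2/3 + 0/2 + 3/4 + 2/3 + 0/1 = 95/6; mean = 95/6 ÷ 23 = 95/138 = 0.688405… → 0.688.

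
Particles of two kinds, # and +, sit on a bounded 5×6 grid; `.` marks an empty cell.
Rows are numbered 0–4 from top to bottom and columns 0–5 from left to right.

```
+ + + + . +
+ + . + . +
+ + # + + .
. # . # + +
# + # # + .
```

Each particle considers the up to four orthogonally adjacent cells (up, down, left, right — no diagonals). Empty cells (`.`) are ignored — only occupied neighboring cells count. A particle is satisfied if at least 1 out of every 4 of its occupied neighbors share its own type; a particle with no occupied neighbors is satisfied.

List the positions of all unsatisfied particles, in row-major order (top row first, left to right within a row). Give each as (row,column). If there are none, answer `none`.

(2,2), (3,1), (4,0), (4,1)

(0,0)+ 2/2 ✓
(0,1)+ 3/3 ✓
(0,2)+ 2/2 ✓
(0,3)+ 2/2 ✓
(0,5)+ 1/1 ✓
(1,0)+ 3/3 ✓
(1,1)+ 3/3 ✓
(1,3)+ 2/2 ✓
(1,5)+ 1/1 ✓
(2,0)+ 2/2 ✓
(2,1)+ 2/4 ✓
(2,2)# 0/2 ✗
(2,3)+ 2/4 ✓
(2,4)+ 2/2 ✓
(3,1)# 0/2 ✗
(3,3)# 1/3 ✓
(3,4)+ 3/4 ✓
(3,5)+ 1/1 ✓
(4,0)# 0/1 ✗
(4,1)+ 0/3 ✗
(4,2)# 1/2 ✓
(4,3)# 2/3 ✓
(4,4)+ 1/2 ✓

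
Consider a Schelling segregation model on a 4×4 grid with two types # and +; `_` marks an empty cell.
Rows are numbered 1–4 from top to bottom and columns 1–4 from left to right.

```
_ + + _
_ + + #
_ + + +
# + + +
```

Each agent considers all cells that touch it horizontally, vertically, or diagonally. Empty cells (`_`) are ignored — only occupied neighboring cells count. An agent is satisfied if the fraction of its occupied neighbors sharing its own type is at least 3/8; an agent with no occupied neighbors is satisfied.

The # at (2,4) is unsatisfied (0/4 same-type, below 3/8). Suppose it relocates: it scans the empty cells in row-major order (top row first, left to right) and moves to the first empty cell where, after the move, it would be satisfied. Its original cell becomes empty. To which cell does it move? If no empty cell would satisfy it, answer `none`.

none

Vacating (2,4). Empty cells in order:
  (1,1): 0/2 same-type → still unsatisfied.
  (1,4): 0/2 same-type → still unsatisfied.
  (2,1): 0/3 same-type → still unsatisfied.
  (3,1): 1/4 same-type → still unsatisfied.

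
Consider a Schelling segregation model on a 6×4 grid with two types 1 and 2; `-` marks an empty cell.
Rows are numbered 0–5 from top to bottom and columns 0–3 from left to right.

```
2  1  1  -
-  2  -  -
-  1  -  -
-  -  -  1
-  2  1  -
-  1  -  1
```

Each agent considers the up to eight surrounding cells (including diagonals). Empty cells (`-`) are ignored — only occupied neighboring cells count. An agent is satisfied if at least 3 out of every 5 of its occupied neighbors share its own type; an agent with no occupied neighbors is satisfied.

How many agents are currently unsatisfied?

7

Row 0: (0,0)2 1/2 not · (0,1)1 1/3 not · (0,2)1 1/2 not
Row 1: (1,1)2 1/4 not
Row 2: (2,1)1 0/1 not
Row 3: (3,3)1 1/1 satisfied
Row 4: (4,1)2 0/2 not · (4,2)1 3/4 satisfied
Row 5: (5,1)1 1/2 not · (5,3)1 1/1 satisfied
Unsatisfied: (0,0), (0,1), (0,2), (1,1), (2,1), (4,1), (5,1) — 7 in total.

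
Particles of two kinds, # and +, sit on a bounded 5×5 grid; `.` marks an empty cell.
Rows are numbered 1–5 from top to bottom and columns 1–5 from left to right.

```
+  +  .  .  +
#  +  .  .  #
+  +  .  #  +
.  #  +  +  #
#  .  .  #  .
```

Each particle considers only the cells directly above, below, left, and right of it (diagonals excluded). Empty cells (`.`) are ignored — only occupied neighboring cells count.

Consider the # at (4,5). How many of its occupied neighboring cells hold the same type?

Occupied neighbors of (4,5): (3,5)=+, (4,4)=+.
Same type (#): 0 of 2.

0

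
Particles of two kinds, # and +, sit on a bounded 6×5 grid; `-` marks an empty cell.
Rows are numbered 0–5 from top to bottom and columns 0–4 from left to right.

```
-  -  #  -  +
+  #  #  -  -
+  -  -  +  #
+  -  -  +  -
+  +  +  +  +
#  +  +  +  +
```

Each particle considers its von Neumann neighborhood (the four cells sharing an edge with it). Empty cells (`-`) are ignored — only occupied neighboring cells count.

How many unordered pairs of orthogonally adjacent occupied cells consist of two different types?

4

Scan each occupied cell's neighbors to the right and below so each pair is counted once.
Row 0: #(0,2)–#(1,2)=  → 0/1 unlike.
Row 1: +(1,0)–#(1,1)≠ +(1,0)–+(2,0)= #(1,1)–#(1,2)=  → 1/3 unlike.
Row 2: +(2,0)–+(3,0)= +(2,3)–#(2,4)≠ +(2,3)–+(3,3)=  → 1/3 unlike.
Row 3: +(3,0)–+(4,0)= +(3,3)–+(4,3)=  → 0/2 unlike.
Row 4: +(4,0)–+(4,1)= +(4,0)–#(5,0)≠ +(4,1)–+(4,2)= +(4,1)–+(5,1)= +(4,2)–+(4,3)= +(4,2)–+(5,2)= +(4,3)–+(4,4)= +(4,3)–+(5,3)= +(4,4)–+(5,4)=  → 1/9 unlike.
Row 5: #(5,0)–+(5,1)≠ +(5,1)–+(5,2)= +(5,2)–+(5,3)= +(5,3)–+(5,4)=  → 1/4 unlike.
Total adjacent occupied pairs: 22; unlike-type pairs: 4.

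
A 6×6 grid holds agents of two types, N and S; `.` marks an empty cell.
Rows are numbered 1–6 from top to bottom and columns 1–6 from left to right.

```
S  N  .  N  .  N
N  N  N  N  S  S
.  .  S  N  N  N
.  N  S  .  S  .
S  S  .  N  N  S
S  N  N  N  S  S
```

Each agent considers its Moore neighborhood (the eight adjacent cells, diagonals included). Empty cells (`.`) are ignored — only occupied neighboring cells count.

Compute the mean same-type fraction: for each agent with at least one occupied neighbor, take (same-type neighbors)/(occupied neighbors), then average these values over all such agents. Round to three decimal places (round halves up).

(1,1)S 0/3
(1,2)N 3/4
(1,4)N 2/3
(1,6)N 0/2
(2,1)N 2/3
(2,2)N 3/5
(2,3)N 5/6
(2,4)N 4/6
(2,5)S 1/7
(2,6)S 1/4
(3,3)S 1/6
(3,4)N 3/7
(3,5)N 3/6
(3,6)N 1/4
(4,2)N 0/4
(4,3)S 2/5
(4,5)S 1/6
(5,1)S 2/4
(5,2)S 3/6
(5,4)N 3/6
(5,5)N 2/6
(5,6)S 3/4
(6,1)S 2/3
(6,2)N 1/4
(6,3)N 3/4
(6,4)N 3/4
(6,5)S 2/5
(6,6)S 2/3
Sum over 28 agents: 0/3 + 3/4 + 2/3 + 0/2 + 2/3 + 3/5 + 5/6 + 4/6 + 1/7 + 1/4 + 1/6 + 3/7 + 3/6 + 1/4 + 0/4 + 2/5 + 1/6 + 2/4 + 3/6 + 3/6 + 2/6 + 3/4 + 2/3 + 1/4 + 3/4 + 3/4 + 2/5 + 2/3 = 5273/420; mean = 5273/420 ÷ 28 = 5273/11760 = 0.448384… → 0.448.

0.448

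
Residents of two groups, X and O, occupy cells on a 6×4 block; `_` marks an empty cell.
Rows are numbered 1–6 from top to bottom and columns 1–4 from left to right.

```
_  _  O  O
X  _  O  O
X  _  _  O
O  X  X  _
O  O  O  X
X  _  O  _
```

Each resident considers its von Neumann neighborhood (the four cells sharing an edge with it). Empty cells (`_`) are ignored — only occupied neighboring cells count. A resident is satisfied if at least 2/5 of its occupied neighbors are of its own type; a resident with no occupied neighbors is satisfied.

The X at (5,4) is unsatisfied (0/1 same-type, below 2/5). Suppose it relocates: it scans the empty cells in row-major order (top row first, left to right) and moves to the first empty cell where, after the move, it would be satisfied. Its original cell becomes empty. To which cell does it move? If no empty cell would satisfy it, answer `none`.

(1,1)

Vacating (5,4). Empty cells in order:
  (1,1): 1/1 same-type → satisfied — stop here.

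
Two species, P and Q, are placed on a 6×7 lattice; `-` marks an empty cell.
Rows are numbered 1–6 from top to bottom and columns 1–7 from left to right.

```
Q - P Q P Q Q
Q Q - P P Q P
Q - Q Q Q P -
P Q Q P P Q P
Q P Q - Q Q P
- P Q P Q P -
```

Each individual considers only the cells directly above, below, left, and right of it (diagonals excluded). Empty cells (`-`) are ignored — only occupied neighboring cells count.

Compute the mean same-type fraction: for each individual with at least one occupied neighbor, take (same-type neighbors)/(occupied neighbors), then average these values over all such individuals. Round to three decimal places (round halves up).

0.400

(1,1)Q 1/1
(1,3)P 0/1
(1,4)Q 0/3
(1,5)P 1/3
(1,6)Q 2/3
(1,7)Q 1/2
(2,1)Q 3/3
(2,2)Q 1/1
(2,4)P 1/3
(2,5)P 2/4
(2,6)Q 1/4
(2,7)P 0/2
(3,1)Q 1/2
(3,3)Q 2/2
(3,4)Q 2/4
(3,5)Q 1/4
(3,6)P 0/3
(4,1)P 0/3
(4,2)Q 1/3
(4,3)Q 3/4
(4,4)P 1/3
(4,5)P 1/4
(4,6)Q 1/4
(4,7)P 1/2
(5,1)Q 0/2
(5,2)P 1/4
(5,3)Q 2/3
(5,5)Q 2/3
(5,6)Q 2/4
(5,7)P 1/2
(6,2)P 1/2
(6,3)Q 1/3
(6,4)P 0/2
(6,5)Q 1/3
(6,6)P 0/2
Sum over 35 individuals: 1/1 + 0/1 + 0/3 + 1/3 + 2/3 + 1/2 + 3/3 + 1/1 + 1/3 + 2/4 + 1/4 + 0/2 + 1/2 + 2/2 + 2/4 + 1/4 + 0/3 + 0/3 + 1/3 + 3/4 + 1/3 + 1/4 + 1/4 + 1/2 + 0/2 + 1/4 + 2/3 + 2/3 + 2/4 + 1/2 + 1/2 + 1/3 + 0/2 + 1/3 + 0/2 = 14; mean = 14 ÷ 35 = 2/5 = 0.4 → 0.400.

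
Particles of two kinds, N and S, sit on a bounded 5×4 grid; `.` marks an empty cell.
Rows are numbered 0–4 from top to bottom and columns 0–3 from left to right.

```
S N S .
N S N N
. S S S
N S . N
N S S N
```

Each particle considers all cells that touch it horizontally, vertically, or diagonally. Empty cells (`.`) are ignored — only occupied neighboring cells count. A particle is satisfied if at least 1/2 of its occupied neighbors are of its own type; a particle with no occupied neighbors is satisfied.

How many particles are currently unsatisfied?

(0,0)S 1/3 not
(0,1)N 2/5 not
(0,2)S 1/4 not
(1,0)N 1/4 not
(1,1)S 4/7 satisfied
(1,2)N 2/7 not
(1,3)N 1/4 not
(2,1)S 3/6 satisfied
(2,2)S 4/7 satisfied
(2,3)S 1/4 not
(3,0)N 1/4 not
(3,1)S 4/6 satisfied
(3,3)N 1/4 not
(4,0)N 1/3 not
(4,1)S 2/4 satisfied
(4,2)S 2/4 satisfied
(4,3)N 1/2 satisfied
Unsatisfied: (0,0), (0,1), (0,2), (1,0), (1,2), (1,3), (2,3), (3,0), (3,3), (4,0) — 10 in total.

10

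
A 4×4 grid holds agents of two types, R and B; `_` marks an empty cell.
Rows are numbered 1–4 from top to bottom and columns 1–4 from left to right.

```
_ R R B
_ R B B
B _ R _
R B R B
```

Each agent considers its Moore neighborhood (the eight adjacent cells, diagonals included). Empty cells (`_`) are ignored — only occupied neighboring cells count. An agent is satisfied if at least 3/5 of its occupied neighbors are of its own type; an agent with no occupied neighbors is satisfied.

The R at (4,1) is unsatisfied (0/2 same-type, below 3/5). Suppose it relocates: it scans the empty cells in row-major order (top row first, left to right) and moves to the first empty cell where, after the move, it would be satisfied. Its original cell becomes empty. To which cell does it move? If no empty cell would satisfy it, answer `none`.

(1,1)

Vacating (4,1). Empty cells in order:
  (1,1): 2/2 same-type → satisfied — stop here.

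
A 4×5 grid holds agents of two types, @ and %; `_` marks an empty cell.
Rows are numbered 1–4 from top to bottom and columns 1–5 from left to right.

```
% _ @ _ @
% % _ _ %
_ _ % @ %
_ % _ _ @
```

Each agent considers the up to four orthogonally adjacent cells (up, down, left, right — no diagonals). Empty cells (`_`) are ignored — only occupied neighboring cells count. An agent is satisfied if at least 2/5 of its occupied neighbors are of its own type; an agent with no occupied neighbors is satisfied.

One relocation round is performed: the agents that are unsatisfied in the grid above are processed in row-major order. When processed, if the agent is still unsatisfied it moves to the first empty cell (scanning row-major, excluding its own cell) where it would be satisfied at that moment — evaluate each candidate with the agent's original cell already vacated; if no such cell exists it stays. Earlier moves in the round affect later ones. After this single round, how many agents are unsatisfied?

Initially unsatisfied (in order): (1,5), (3,3), (3,4), (3,5), (4,5).
  (1,5) → (1,4).
  (3,3) → (1,2).
  (3,4) → (1,5).
  (3,5): now satisfied by earlier moves; stays.
  (4,5) → (2,3).
Resulting grid:
% % @ @ @
% % @ _ %
_ _ _ _ %
_ % _ _ _
All satisfied now.

0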